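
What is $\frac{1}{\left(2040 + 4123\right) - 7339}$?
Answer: $- \frac{1}{1176} \approx -0.00085034$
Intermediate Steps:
$\frac{1}{\left(2040 + 4123\right) - 7339} = \frac{1}{6163 - 7339} = \frac{1}{-1176} = - \frac{1}{1176}$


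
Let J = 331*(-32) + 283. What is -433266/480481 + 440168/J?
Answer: -215958900002/4953278629 ≈ -43.599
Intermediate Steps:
J = -10309 (J = -10592 + 283 = -10309)
-433266/480481 + 440168/J = -433266/480481 + 440168/(-10309) = -433266*1/480481 + 440168*(-1/10309) = -433266/480481 - 440168/10309 = -215958900002/4953278629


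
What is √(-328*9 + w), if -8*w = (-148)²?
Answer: I*√5690 ≈ 75.432*I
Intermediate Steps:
w = -2738 (w = -⅛*(-148)² = -⅛*21904 = -2738)
√(-328*9 + w) = √(-328*9 - 2738) = √(-2952 - 2738) = √(-5690) = I*√5690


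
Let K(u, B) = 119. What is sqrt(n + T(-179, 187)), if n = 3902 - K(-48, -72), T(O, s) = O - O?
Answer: sqrt(3783) ≈ 61.506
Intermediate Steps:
T(O, s) = 0
n = 3783 (n = 3902 - 1*119 = 3902 - 119 = 3783)
sqrt(n + T(-179, 187)) = sqrt(3783 + 0) = sqrt(3783)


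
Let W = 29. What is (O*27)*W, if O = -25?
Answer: -19575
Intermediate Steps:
(O*27)*W = -25*27*29 = -675*29 = -19575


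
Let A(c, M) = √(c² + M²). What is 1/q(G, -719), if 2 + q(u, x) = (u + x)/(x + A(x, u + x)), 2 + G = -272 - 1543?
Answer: -5791/10484 + √6948257/10484 ≈ -0.30094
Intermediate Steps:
G = -1817 (G = -2 + (-272 - 1543) = -2 - 1815 = -1817)
A(c, M) = √(M² + c²)
q(u, x) = -2 + (u + x)/(x + √(x² + (u + x)²)) (q(u, x) = -2 + (u + x)/(x + √((u + x)² + x²)) = -2 + (u + x)/(x + √(x² + (u + x)²)))
1/q(G, -719) = 1/((-1817 - 1*(-719) - 2*√((-719)² + (-1817 - 719)²))/(-719 + √((-719)² + (-1817 - 719)²))) = 1/((-1817 + 719 - 2*√(516961 + (-2536)²))/(-719 + √(516961 + (-2536)²))) = 1/((-1817 + 719 - 2*√(516961 + 6431296))/(-719 + √(516961 + 6431296))) = 1/((-1817 + 719 - 2*√6948257)/(-719 + √6948257)) = 1/((-1098 - 2*√6948257)/(-719 + √6948257)) = (-719 + √6948257)/(-1098 - 2*√6948257)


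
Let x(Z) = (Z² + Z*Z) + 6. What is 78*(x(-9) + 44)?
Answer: 16536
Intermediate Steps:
x(Z) = 6 + 2*Z² (x(Z) = (Z² + Z²) + 6 = 2*Z² + 6 = 6 + 2*Z²)
78*(x(-9) + 44) = 78*((6 + 2*(-9)²) + 44) = 78*((6 + 2*81) + 44) = 78*((6 + 162) + 44) = 78*(168 + 44) = 78*212 = 16536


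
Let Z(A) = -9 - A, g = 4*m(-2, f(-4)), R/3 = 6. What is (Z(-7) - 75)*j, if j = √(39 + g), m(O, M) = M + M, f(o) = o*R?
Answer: -77*I*√537 ≈ -1784.3*I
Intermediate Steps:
R = 18 (R = 3*6 = 18)
f(o) = 18*o (f(o) = o*18 = 18*o)
m(O, M) = 2*M
g = -576 (g = 4*(2*(18*(-4))) = 4*(2*(-72)) = 4*(-144) = -576)
j = I*√537 (j = √(39 - 576) = √(-537) = I*√537 ≈ 23.173*I)
(Z(-7) - 75)*j = ((-9 - 1*(-7)) - 75)*(I*√537) = ((-9 + 7) - 75)*(I*√537) = (-2 - 75)*(I*√537) = -77*I*√537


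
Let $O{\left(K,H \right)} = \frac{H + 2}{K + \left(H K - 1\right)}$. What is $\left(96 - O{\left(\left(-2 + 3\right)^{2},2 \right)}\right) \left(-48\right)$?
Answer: $-4512$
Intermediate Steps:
$O{\left(K,H \right)} = \frac{2 + H}{-1 + K + H K}$ ($O{\left(K,H \right)} = \frac{2 + H}{K + \left(-1 + H K\right)} = \frac{2 + H}{-1 + K + H K}$)
$\left(96 - O{\left(\left(-2 + 3\right)^{2},2 \right)}\right) \left(-48\right) = \left(96 - \frac{2 + 2}{-1 + \left(-2 + 3\right)^{2} + 2 \left(-2 + 3\right)^{2}}\right) \left(-48\right) = \left(96 - \frac{1}{-1 + 1^{2} + 2 \cdot 1^{2}} \cdot 4\right) \left(-48\right) = \left(96 - \frac{1}{-1 + 1 + 2 \cdot 1} \cdot 4\right) \left(-48\right) = \left(96 - \frac{1}{-1 + 1 + 2} \cdot 4\right) \left(-48\right) = \left(96 - \frac{1}{2} \cdot 4\right) \left(-48\right) = \left(96 - 2\right) \left(-48\right) = 94 \left(-48\right) = -4512$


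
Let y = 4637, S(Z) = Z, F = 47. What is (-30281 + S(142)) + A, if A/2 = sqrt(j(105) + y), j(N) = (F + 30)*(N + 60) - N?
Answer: -30139 + 2*sqrt(17237) ≈ -29876.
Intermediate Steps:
j(N) = 4620 + 76*N (j(N) = (47 + 30)*(N + 60) - N = 77*(60 + N) - N = (4620 + 77*N) - N = 4620 + 76*N)
A = 2*sqrt(17237) (A = 2*sqrt((4620 + 76*105) + 4637) = 2*sqrt((4620 + 7980) + 4637) = 2*sqrt(12600 + 4637) = 2*sqrt(17237) ≈ 262.58)
(-30281 + S(142)) + A = (-30281 + 142) + 2*sqrt(17237) = -30139 + 2*sqrt(17237)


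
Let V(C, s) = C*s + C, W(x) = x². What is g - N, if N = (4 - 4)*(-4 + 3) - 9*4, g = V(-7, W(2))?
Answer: 1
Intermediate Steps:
V(C, s) = C + C*s
g = -35 (g = -7*(1 + 2²) = -7*(1 + 4) = -7*5 = -35)
N = -36 (N = 0*(-1) - 36 = 0 - 36 = -36)
g - N = -35 - 1*(-36) = -35 + 36 = 1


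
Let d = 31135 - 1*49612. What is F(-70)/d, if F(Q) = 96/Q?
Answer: 16/215565 ≈ 7.4223e-5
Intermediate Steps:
d = -18477 (d = 31135 - 49612 = -18477)
F(-70)/d = (96/(-70))/(-18477) = (96*(-1/70))*(-1/18477) = -48/35*(-1/18477) = 16/215565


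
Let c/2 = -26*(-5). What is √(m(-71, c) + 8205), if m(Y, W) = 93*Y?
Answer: 3*√178 ≈ 40.025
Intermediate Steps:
c = 260 (c = 2*(-26*(-5)) = 2*130 = 260)
√(m(-71, c) + 8205) = √(93*(-71) + 8205) = √(-6603 + 8205) = √1602 = 3*√178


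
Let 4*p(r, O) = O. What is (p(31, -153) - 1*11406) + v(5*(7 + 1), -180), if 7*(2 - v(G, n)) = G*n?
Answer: -291583/28 ≈ -10414.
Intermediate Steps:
p(r, O) = O/4
v(G, n) = 2 - G*n/7
(p(31, -153) - 1*11406) + v(5*(7 + 1), -180) = ((¼)*(-153) - 1*11406) + (2 - ⅐*5*(7 + 1)*(-180)) = (-153/4 - 11406) + (2 - ⅐*5*8*(-180)) = -45777/4 + (2 - ⅐*40*(-180)) = -45777/4 + (2 + 7200/7) = -45777/4 + 7214/7 = -291583/28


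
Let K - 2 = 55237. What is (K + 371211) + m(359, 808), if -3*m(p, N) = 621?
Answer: 426243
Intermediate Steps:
K = 55239 (K = 2 + 55237 = 55239)
m(p, N) = -207 (m(p, N) = -⅓*621 = -207)
(K + 371211) + m(359, 808) = (55239 + 371211) - 207 = 426450 - 207 = 426243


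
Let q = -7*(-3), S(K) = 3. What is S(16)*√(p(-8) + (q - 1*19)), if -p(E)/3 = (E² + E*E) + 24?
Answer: 3*I*√454 ≈ 63.922*I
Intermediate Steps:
q = 21
p(E) = -72 - 6*E² (p(E) = -3*((E² + E*E) + 24) = -3*((E² + E²) + 24) = -3*(2*E² + 24) = -3*(24 + 2*E²) = -72 - 6*E²)
S(16)*√(p(-8) + (q - 1*19)) = 3*√((-72 - 6*(-8)²) + (21 - 1*19)) = 3*√((-72 - 6*64) + (21 - 19)) = 3*√((-72 - 384) + 2) = 3*√(-456 + 2) = 3*√(-454) = 3*(I*√454) = 3*I*√454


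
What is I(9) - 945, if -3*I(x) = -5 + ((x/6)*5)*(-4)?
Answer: -2800/3 ≈ -933.33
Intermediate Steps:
I(x) = 5/3 + 10*x/9 (I(x) = -(-5 + ((x/6)*5)*(-4))/3 = -(-5 + (5*x/6)*(-4))/3 = -(-5 - 10*x/3)/3 = 5/3 + 10*x/9)
I(9) - 945 = (5/3 + (10/9)*9) - 945 = (5/3 + 10) - 945 = 35/3 - 945 = -2800/3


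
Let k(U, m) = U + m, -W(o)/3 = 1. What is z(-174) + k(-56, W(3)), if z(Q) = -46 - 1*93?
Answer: -198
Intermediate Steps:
W(o) = -3 (W(o) = -3*1 = -3)
z(Q) = -139 (z(Q) = -46 - 93 = -139)
z(-174) + k(-56, W(3)) = -139 + (-56 - 3) = -139 - 59 = -198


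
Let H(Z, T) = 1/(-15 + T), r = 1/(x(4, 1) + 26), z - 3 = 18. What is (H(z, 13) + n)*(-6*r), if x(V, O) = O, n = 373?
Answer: -745/9 ≈ -82.778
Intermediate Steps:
z = 21 (z = 3 + 18 = 21)
r = 1/27 (r = 1/(1 + 26) = 1/27 ≈ 0.037037)
(H(z, 13) + n)*(-6*r) = (1/(-15 + 13) + 373)*(-6*1/27) = (1/(-2) + 373)*(-2/9) = (-½ + 373)*(-2/9) = (745/2)*(-2/9) = -745/9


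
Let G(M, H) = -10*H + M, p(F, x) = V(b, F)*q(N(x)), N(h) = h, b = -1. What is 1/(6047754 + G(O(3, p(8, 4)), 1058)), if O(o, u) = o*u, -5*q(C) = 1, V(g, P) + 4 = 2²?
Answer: 1/6037174 ≈ 1.6564e-7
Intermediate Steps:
V(g, P) = 0 (V(g, P) = -4 + 2² = -4 + 4 = 0)
q(C) = -⅕ (q(C) = -⅕*1 = -⅕)
p(F, x) = 0 (p(F, x) = 0*(-⅕) = 0)
G(M, H) = M - 10*H
1/(6047754 + G(O(3, p(8, 4)), 1058)) = 1/(6047754 + (3*0 - 10*1058)) = 1/(6047754 + (0 - 10580)) = 1/(6047754 - 10580) = 1/6037174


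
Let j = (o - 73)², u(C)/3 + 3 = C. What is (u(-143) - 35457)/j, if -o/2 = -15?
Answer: -35895/1849 ≈ -19.413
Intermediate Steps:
o = 30 (o = -2*(-15) = 30)
u(C) = -9 + 3*C
j = 1849 (j = (30 - 73)² = (-43)² = 1849)
(u(-143) - 35457)/j = ((-9 + 3*(-143)) - 35457)/1849 = ((-9 - 429) - 35457)*(1/1849) = (-438 - 35457)*(1/1849) = -35895*1/1849 = -35895/1849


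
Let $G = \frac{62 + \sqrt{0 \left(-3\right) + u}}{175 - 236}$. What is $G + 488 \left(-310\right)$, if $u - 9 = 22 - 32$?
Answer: $- \frac{9228142}{61} - \frac{i}{61} \approx -1.5128 \cdot 10^{5} - 0.016393 i$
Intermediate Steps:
$u = -1$ ($u = 9 + \left(22 - 32\right) = 9 - 10 = -1$)
$G = - \frac{62}{61} - \frac{i}{61}$ ($G = \frac{62 + \sqrt{0 \left(-3\right) - 1}}{175 - 236} = \frac{62 + \sqrt{0 - 1}}{-61} = \left(62 + \sqrt{-1}\right) \left(- \frac{1}{61}\right) = \left(62 + i\right) \left(- \frac{1}{61}\right) = - \frac{62}{61} - \frac{i}{61} \approx -1.0164 - 0.016393 i$)
$G + 488 \left(-310\right) = \left(- \frac{62}{61} - \frac{i}{61}\right) + 488 \left(-310\right) = \left(- \frac{62}{61} - \frac{i}{61}\right) - 151280 = - \frac{9228142}{61} - \frac{i}{61}$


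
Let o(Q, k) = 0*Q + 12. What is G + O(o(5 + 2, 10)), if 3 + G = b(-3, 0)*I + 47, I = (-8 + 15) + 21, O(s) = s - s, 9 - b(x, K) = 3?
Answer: 212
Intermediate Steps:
b(x, K) = 6 (b(x, K) = 9 - 1*3 = 9 - 3 = 6)
o(Q, k) = 12 (o(Q, k) = 0 + 12 = 12)
O(s) = 0
I = 28 (I = 7 + 21 = 28)
G = 212 (G = -3 + (6*28 + 47) = -3 + (168 + 47) = -3 + 215 = 212)
G + O(o(5 + 2, 10)) = 212 + 0 = 212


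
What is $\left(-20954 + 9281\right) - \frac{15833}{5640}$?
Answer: $- \frac{65851553}{5640} \approx -11676.0$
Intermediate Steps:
$\left(-20954 + 9281\right) - \frac{15833}{5640} = -11673 - \frac{15833}{5640} = - \frac{65851553}{5640}$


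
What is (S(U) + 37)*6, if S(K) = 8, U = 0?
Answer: 270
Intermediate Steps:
(S(U) + 37)*6 = (8 + 37)*6 = 45*6 = 270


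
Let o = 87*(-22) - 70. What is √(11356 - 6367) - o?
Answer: 1984 + √4989 ≈ 2054.6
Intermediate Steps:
o = -1984 (o = -1914 - 70 = -1984)
√(11356 - 6367) - o = √(11356 - 6367) - 1*(-1984) = √4989 + 1984 = 1984 + √4989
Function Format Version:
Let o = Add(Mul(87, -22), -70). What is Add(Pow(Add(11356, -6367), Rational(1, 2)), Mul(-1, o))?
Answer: Add(1984, Pow(4989, Rational(1, 2))) ≈ 2054.6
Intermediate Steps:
o = -1984 (o = Add(-1914, -70) = -1984)
Add(Pow(Add(11356, -6367), Rational(1, 2)), Mul(-1, o)) = Add(Pow(Add(11356, -6367), Rational(1, 2)), Mul(-1, -1984)) = Add(Pow(4989, Rational(1, 2)), 1984) = Add(1984, Pow(4989, Rational(1, 2)))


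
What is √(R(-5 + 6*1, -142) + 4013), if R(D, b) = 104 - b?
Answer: √4259 ≈ 65.261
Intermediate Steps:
√(R(-5 + 6*1, -142) + 4013) = √((104 - 1*(-142)) + 4013) = √((104 + 142) + 4013) = √(246 + 4013) = √4259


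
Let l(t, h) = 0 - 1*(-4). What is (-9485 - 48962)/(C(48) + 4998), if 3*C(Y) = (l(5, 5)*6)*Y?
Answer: -58447/5382 ≈ -10.860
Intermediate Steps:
l(t, h) = 4 (l(t, h) = 0 + 4 = 4)
C(Y) = 8*Y (C(Y) = ((4*6)*Y)/3 = (24*Y)/3 = 8*Y)
(-9485 - 48962)/(C(48) + 4998) = (-9485 - 48962)/(8*48 + 4998) = -58447/(384 + 4998) = -58447/5382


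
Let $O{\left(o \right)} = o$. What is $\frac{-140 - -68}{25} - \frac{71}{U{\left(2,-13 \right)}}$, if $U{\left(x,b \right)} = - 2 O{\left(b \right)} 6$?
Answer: $- \frac{13007}{3900} \approx -3.3351$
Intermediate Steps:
$U{\left(x,b \right)} = - 12 b$ ($U{\left(x,b \right)} = - 2 b 6 = - 12 b$)
$\frac{-140 - -68}{25} - \frac{71}{U{\left(2,-13 \right)}} = \frac{-140 - -68}{25} - \frac{71}{\left(-12\right) \left(-13\right)} = \left(-140 + 68\right) \frac{1}{25} - \frac{71}{156} = \left(-72\right) \frac{1}{25} - \frac{71}{156} = - \frac{72}{25} - \frac{71}{156} = - \frac{13007}{3900}$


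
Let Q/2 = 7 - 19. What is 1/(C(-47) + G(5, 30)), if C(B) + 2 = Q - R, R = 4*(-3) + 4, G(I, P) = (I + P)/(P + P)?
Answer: -12/209 ≈ -0.057416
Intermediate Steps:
G(I, P) = (I + P)/(2*P) (G(I, P) = (I + P)/((2*P)) = (I + P)*(1/(2*P)) = (I + P)/(2*P))
Q = -24 (Q = 2*(7 - 19) = 2*(-12) = -24)
R = -8 (R = -12 + 4 = -8)
C(B) = -18 (C(B) = -2 + (-24 - 1*(-8)) = -2 + (-24 + 8) = -2 - 16 = -18)
1/(C(-47) + G(5, 30)) = 1/(-18 + (½)*(5 + 30)/30) = 1/(-18 + (½)*(1/30)*35) = 1/(-18 + 7/12) = 1/(-209/12) = -12/209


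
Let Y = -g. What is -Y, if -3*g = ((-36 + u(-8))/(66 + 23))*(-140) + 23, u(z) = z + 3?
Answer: -7787/267 ≈ -29.165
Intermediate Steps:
u(z) = 3 + z
g = -7787/267 (g = -(((-36 + (3 - 8))/(66 + 23))*(-140) + 23)/3 = -(((-36 - 5)/89)*(-140) + 23)/3 = -(-41*1/89*(-140) + 23)/3 = -(-41/89*(-140) + 23)/3 = -(5740/89 + 23)/3 = -⅓*7787/89 = -7787/267 ≈ -29.165)
Y = 7787/267 (Y = -1*(-7787/267) = 7787/267 ≈ 29.165)
-Y = -1*7787/267 = -7787/267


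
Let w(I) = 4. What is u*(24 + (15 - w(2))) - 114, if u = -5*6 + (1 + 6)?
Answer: -919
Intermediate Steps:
u = -23 (u = -30 + 7 = -23)
u*(24 + (15 - w(2))) - 114 = -23*(24 + (15 - 1*4)) - 114 = -23*(24 + (15 - 4)) - 114 = -23*(24 + 11) - 114 = -23*35 - 114 = -805 - 114 = -919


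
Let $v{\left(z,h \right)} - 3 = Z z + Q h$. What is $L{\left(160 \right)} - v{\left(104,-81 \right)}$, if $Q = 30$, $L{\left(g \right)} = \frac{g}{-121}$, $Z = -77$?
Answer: $\frac{1262475}{121} \approx 10434.0$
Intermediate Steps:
$L{\left(g \right)} = - \frac{g}{121}$ ($L{\left(g \right)} = g \left(- \frac{1}{121}\right) = - \frac{g}{121}$)
$v{\left(z,h \right)} = 3 - 77 z + 30 h$ ($v{\left(z,h \right)} = 3 + \left(- 77 z + 30 h\right) = 3 - 77 z + 30 h$)
$L{\left(160 \right)} - v{\left(104,-81 \right)} = \left(- \frac{1}{121}\right) 160 - \left(3 - 8008 + 30 \left(-81\right)\right) = - \frac{160}{121} - \left(3 - 8008 - 2430\right) = - \frac{160}{121} - -10435 = - \frac{160}{121} + 10435 = \frac{1262475}{121}$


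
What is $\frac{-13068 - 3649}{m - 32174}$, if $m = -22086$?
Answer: $\frac{16717}{54260} \approx 0.30809$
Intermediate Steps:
$\frac{-13068 - 3649}{m - 32174} = \frac{-13068 - 3649}{-22086 - 32174} = - \frac{16717}{-54260} = \left(-16717\right) \left(- \frac{1}{54260}\right) = \frac{16717}{54260}$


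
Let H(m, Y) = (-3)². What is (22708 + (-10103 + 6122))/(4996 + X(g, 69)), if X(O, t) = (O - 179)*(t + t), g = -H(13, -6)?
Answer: -18727/20948 ≈ -0.89398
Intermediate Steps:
H(m, Y) = 9
g = -9 (g = -1*9 = -9)
X(O, t) = 2*t*(-179 + O) (X(O, t) = (-179 + O)*(2*t) = 2*t*(-179 + O))
(22708 + (-10103 + 6122))/(4996 + X(g, 69)) = (22708 + (-10103 + 6122))/(4996 + 2*69*(-179 - 9)) = (22708 - 3981)/(4996 + 2*69*(-188)) = 18727/(4996 - 25944) = 18727/(-20948) = 18727*(-1/20948) = -18727/20948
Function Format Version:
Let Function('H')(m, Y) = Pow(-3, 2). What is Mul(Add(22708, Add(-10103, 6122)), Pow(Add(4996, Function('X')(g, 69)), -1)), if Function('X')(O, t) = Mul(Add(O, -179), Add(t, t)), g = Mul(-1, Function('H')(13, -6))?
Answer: Rational(-18727, 20948) ≈ -0.89398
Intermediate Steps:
Function('H')(m, Y) = 9
g = -9 (g = Mul(-1, 9) = -9)
Function('X')(O, t) = Mul(2, t, Add(-179, O)) (Function('X')(O, t) = Mul(Add(-179, O), Mul(2, t)) = Mul(2, t, Add(-179, O)))
Mul(Add(22708, Add(-10103, 6122)), Pow(Add(4996, Function('X')(g, 69)), -1)) = Mul(Add(22708, Add(-10103, 6122)), Pow(Add(4996, Mul(2, 69, Add(-179, -9))), -1)) = Mul(Add(22708, -3981), Pow(Add(4996, Mul(2, 69, -188)), -1)) = Mul(18727, Pow(Add(4996, -25944), -1)) = Mul(18727, Pow(-20948, -1)) = Mul(18727, Rational(-1, 20948)) = Rational(-18727, 20948)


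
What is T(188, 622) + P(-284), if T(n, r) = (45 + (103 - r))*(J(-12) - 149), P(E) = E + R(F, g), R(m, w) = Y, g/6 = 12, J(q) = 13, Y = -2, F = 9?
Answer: 64178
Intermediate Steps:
g = 72 (g = 6*12 = 72)
R(m, w) = -2
P(E) = -2 + E (P(E) = E - 2 = -2 + E)
T(n, r) = -20128 + 136*r (T(n, r) = (45 + (103 - r))*(13 - 149) = (148 - r)*(-136) = -20128 + 136*r)
T(188, 622) + P(-284) = (-20128 + 136*622) + (-2 - 284) = (-20128 + 84592) - 286 = 64464 - 286 = 64178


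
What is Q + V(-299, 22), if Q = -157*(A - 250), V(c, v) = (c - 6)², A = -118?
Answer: 150801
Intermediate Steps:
V(c, v) = (-6 + c)²
Q = 57776 (Q = -157*(-118 - 250) = -157*(-368) = 57776)
Q + V(-299, 22) = 57776 + (-6 - 299)² = 57776 + (-305)² = 57776 + 93025 = 150801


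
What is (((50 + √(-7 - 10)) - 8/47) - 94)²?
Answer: 4272223/2209 - 4152*I*√17/47 ≈ 1934.0 - 364.24*I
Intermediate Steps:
(((50 + √(-7 - 10)) - 8/47) - 94)² = (((50 + √(-17)) - 8*1/47) - 94)² = (((50 + I*√17) - 8/47) - 94)² = ((2342/47 + I*√17) - 94)² = (-2076/47 + I*√17)²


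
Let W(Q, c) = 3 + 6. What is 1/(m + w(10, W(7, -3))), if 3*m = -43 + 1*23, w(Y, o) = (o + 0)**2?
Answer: 3/223 ≈ 0.013453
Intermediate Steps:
W(Q, c) = 9
w(Y, o) = o**2
m = -20/3 (m = (-43 + 1*23)/3 = (-43 + 23)/3 = (1/3)*(-20) = -20/3 ≈ -6.6667)
1/(m + w(10, W(7, -3))) = 1/(-20/3 + 9**2) = 1/(-20/3 + 81) = 1/(223/3) = 3/223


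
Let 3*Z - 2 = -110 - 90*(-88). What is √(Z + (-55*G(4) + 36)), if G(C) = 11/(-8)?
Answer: 5*√1738/4 ≈ 52.112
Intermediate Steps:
G(C) = -11/8 (G(C) = 11*(-⅛) = -11/8)
Z = 2604 (Z = ⅔ + (-110 - 90*(-88))/3 = ⅔ + (-110 + 7920)/3 = ⅔ + (⅓)*7810 = ⅔ + 7810/3 = 2604)
√(Z + (-55*G(4) + 36)) = √(2604 + (-55*(-11/8) + 36)) = √(2604 + (605/8 + 36)) = √(2604 + 893/8) = √(21725/8) = 5*√1738/4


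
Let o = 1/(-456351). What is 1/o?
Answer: -456351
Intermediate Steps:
o = -1/456351 ≈ -2.1913e-6
1/o = 1/(-1/456351) = -456351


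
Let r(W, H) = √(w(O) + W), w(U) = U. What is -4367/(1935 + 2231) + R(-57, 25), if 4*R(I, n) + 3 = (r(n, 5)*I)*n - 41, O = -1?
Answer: -50193/4166 - 1425*√6/2 ≈ -1757.3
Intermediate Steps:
r(W, H) = √(-1 + W)
R(I, n) = -11 + I*n*√(-1 + n)/4 (R(I, n) = -¾ + ((√(-1 + n)*I)*n - 41)/4 = -¾ + ((I*√(-1 + n))*n - 41)/4 = -¾ + (I*n*√(-1 + n) - 41)/4 = -¾ + (-41 + I*n*√(-1 + n))/4 = -¾ + (-41/4 + I*n*√(-1 + n)/4) = -11 + I*n*√(-1 + n)/4)
-4367/(1935 + 2231) + R(-57, 25) = -4367/(1935 + 2231) + (-11 + (¼)*(-57)*25*√(-1 + 25)) = -4367/4166 + (-11 + (¼)*(-57)*25*√24) = -4367*1/4166 + (-11 + (¼)*(-57)*25*(2*√6)) = -4367/4166 + (-11 - 1425*√6/2) = -50193/4166 - 1425*√6/2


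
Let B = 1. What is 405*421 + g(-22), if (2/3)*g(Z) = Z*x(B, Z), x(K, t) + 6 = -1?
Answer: 170736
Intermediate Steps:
x(K, t) = -7 (x(K, t) = -6 - 1 = -7)
g(Z) = -21*Z/2 (g(Z) = 3*(Z*(-7))/2 = 3*(-7*Z)/2 = -21*Z/2)
405*421 + g(-22) = 405*421 - 21/2*(-22) = 170505 + 231 = 170736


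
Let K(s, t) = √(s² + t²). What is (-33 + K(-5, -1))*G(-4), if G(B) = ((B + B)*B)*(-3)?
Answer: 3168 - 96*√26 ≈ 2678.5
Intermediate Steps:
G(B) = -6*B² (G(B) = ((2*B)*B)*(-3) = (2*B²)*(-3) = -6*B²)
(-33 + K(-5, -1))*G(-4) = (-33 + √((-5)² + (-1)²))*(-6*(-4)²) = (-33 + √(25 + 1))*(-6*16) = (-33 + √26)*(-96) = 3168 - 96*√26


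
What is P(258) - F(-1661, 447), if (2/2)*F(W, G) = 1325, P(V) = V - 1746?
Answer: -2813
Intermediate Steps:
P(V) = -1746 + V
F(W, G) = 1325
P(258) - F(-1661, 447) = (-1746 + 258) - 1*1325 = -1488 - 1325 = -2813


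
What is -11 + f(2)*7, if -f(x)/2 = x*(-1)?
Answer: 17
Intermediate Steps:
f(x) = 2*x (f(x) = -2*x*(-1) = -(-2)*x = 2*x)
-11 + f(2)*7 = -11 + (2*2)*7 = -11 + 4*7 = -11 + 28 = 17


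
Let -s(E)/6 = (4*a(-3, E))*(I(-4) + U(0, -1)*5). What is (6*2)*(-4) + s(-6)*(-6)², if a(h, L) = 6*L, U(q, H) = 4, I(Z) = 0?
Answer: 622032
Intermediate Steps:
s(E) = -2880*E (s(E) = -6*4*(6*E)*(0 + 4*5) = -6*24*E*(0 + 20) = -6*24*E*20 = -2880*E)
(6*2)*(-4) + s(-6)*(-6)² = (6*2)*(-4) - 2880*(-6)*(-6)² = 12*(-4) + 17280*36 = -48 + 622080 = 622032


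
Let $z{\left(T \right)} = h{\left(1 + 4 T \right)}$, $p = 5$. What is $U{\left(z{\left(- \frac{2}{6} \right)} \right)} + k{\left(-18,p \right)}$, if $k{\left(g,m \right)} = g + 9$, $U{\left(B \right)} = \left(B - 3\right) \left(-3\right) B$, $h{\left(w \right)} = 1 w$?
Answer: $- \frac{37}{3} \approx -12.333$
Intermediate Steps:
$h{\left(w \right)} = w$
$z{\left(T \right)} = 1 + 4 T$
$U{\left(B \right)} = B \left(9 - 3 B\right)$ ($U{\left(B \right)} = \left(-3 + B\right) \left(-3\right) B = \left(9 - 3 B\right) B = B \left(9 - 3 B\right)$)
$k{\left(g,m \right)} = 9 + g$
$U{\left(z{\left(- \frac{2}{6} \right)} \right)} + k{\left(-18,p \right)} = 3 \left(1 + 4 \left(- \frac{2}{6}\right)\right) \left(3 - \left(1 + 4 \left(- \frac{2}{6}\right)\right)\right) + \left(9 - 18\right) = 3 \left(1 + 4 \left(\left(-2\right) \frac{1}{6}\right)\right) \left(3 - \left(1 + 4 \left(\left(-2\right) \frac{1}{6}\right)\right)\right) - 9 = 3 \left(1 + 4 \left(- \frac{1}{3}\right)\right) \left(3 - \left(1 + 4 \left(- \frac{1}{3}\right)\right)\right) - 9 = 3 \left(1 - \frac{4}{3}\right) \left(3 - \left(1 - \frac{4}{3}\right)\right) - 9 = 3 \left(- \frac{1}{3}\right) \left(3 - - \frac{1}{3}\right) - 9 = 3 \left(- \frac{1}{3}\right) \left(3 + \frac{1}{3}\right) - 9 = 3 \left(- \frac{1}{3}\right) \frac{10}{3} - 9 = - \frac{10}{3} - 9 = - \frac{37}{3}$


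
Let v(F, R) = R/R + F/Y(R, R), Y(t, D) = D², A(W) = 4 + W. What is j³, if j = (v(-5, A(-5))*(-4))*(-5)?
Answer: -512000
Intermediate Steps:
v(F, R) = 1 + F/R² (v(F, R) = R/R + F/(R²) = 1 + F/R²)
j = -80 (j = ((1 - 5/(4 - 5)²)*(-4))*(-5) = ((1 - 5/(-1)²)*(-4))*(-5) = ((1 - 5*1)*(-4))*(-5) = ((1 - 5)*(-4))*(-5) = -4*(-4)*(-5) = 16*(-5) = -80)
j³ = (-80)³ = -512000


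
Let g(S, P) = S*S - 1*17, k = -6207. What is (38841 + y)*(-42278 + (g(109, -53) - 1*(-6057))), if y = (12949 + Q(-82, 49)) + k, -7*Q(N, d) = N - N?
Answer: -1110265131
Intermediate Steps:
Q(N, d) = 0 (Q(N, d) = -(N - N)/7 = -1/7*0 = 0)
g(S, P) = -17 + S**2 (g(S, P) = S**2 - 17 = -17 + S**2)
y = 6742 (y = (12949 + 0) - 6207 = 12949 - 6207 = 6742)
(38841 + y)*(-42278 + (g(109, -53) - 1*(-6057))) = (38841 + 6742)*(-42278 + ((-17 + 109**2) - 1*(-6057))) = 45583*(-42278 + ((-17 + 11881) + 6057)) = 45583*(-42278 + (11864 + 6057)) = 45583*(-42278 + 17921) = 45583*(-24357) = -1110265131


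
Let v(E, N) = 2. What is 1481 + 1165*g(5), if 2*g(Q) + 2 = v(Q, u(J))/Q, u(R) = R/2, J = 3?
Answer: 549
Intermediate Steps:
u(R) = R/2 (u(R) = R*(½) = R/2)
g(Q) = -1 + 1/Q (g(Q) = -1 + (2/Q)/2 = -1 + 1/Q)
1481 + 1165*g(5) = 1481 + 1165*((1 - 1*5)/5) = 1481 + 1165*((1 - 5)/5) = 1481 + 1165*((⅕)*(-4)) = 1481 + 1165*(-⅘) = 1481 - 932 = 549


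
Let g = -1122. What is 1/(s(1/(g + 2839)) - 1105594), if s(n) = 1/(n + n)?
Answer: -2/2209471 ≈ -9.0519e-7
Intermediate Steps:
s(n) = 1/(2*n)
1/(s(1/(g + 2839)) - 1105594) = 1/(1/(2*(1/(-1122 + 2839))) - 1105594) = 1/(1/(2*(1/1717)) - 1105594) = 1/((½)*1717 - 1105594) = 1/(1717/2 - 1105594) = 1/(-2209471/2) = -2/2209471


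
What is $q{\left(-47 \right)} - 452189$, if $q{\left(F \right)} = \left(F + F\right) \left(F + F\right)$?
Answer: $-443353$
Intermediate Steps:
$q{\left(F \right)} = 4 F^{2}$ ($q{\left(F \right)} = 2 F 2 F = 4 F^{2}$)
$q{\left(-47 \right)} - 452189 = 4 \left(-47\right)^{2} - 452189 = 4 \cdot 2209 - 452189 = 8836 - 452189 = -443353$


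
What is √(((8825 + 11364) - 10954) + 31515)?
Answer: 5*√1630 ≈ 201.87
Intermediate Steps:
√(((8825 + 11364) - 10954) + 31515) = √((20189 - 10954) + 31515) = √(9235 + 31515) = √40750 = 5*√1630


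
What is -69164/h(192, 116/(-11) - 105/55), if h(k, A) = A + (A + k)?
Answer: -380402/919 ≈ -413.93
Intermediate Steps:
h(k, A) = k + 2*A
-69164/h(192, 116/(-11) - 105/55) = -69164/(192 + 2*(116/(-11) - 105/55)) = -69164/(192 + 2*(116*(-1/11) - 105*1/55)) = -69164/(192 + 2*(-116/11 - 21/11)) = -69164/(192 + 2*(-137/11)) = -69164/(192 - 274/11) = -69164/1838/11 = -69164*11/1838 = -380402/919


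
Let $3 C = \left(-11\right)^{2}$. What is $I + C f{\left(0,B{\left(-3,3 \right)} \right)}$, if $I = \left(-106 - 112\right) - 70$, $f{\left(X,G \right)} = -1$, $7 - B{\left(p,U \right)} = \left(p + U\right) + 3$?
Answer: $- \frac{985}{3} \approx -328.33$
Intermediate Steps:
$B{\left(p,U \right)} = 4 - U - p$ ($B{\left(p,U \right)} = 7 - \left(\left(p + U\right) + 3\right) = 7 - \left(\left(U + p\right) + 3\right) = 7 - \left(3 + U + p\right) = 4 - U - p$)
$C = \frac{121}{3}$ ($C = \frac{\left(-11\right)^{2}}{3} = \frac{1}{3} \cdot 121 = \frac{121}{3} \approx 40.333$)
$I = -288$ ($I = -218 - 70 = -288$)
$I + C f{\left(0,B{\left(-3,3 \right)} \right)} = -288 + \frac{121}{3} \left(-1\right) = -288 - \frac{121}{3} = - \frac{985}{3}$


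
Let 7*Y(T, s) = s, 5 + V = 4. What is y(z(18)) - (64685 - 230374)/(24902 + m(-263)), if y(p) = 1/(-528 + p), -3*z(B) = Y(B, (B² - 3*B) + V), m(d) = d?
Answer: 1881212554/279825123 ≈ 6.7228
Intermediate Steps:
V = -1 (V = -5 + 4 = -1)
Y(T, s) = s/7
z(B) = 1/21 - B²/21 + B/7 (z(B) = -((B² - 3*B) - 1)/21 = -(-1 + B² - 3*B)/21 = -(-⅐ - 3*B/7 + B²/7)/3 = 1/21 - B²/21 + B/7)
y(z(18)) - (64685 - 230374)/(24902 + m(-263)) = 1/(-528 + (1/21 - 1/21*18² + (⅐)*18)) - (64685 - 230374)/(24902 - 263) = 1/(-528 + (1/21 - 1/21*324 + 18/7)) - (-165689)/24639 = 1/(-528 + (1/21 - 108/7 + 18/7)) - (-165689)/24639 = 1/(-528 - 269/21) - 1*(-165689/24639) = 1/(-11357/21) + 165689/24639 = -21/11357 + 165689/24639 = 1881212554/279825123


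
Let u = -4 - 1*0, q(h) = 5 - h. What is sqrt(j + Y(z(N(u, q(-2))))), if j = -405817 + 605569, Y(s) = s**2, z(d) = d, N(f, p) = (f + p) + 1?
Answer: 2*sqrt(49942) ≈ 446.95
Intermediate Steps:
u = -4 (u = -4 + 0 = -4)
N(f, p) = 1 + f + p
j = 199752
sqrt(j + Y(z(N(u, q(-2))))) = sqrt(199752 + (1 - 4 + (5 - 1*(-2)))**2) = sqrt(199752 + (1 - 4 + (5 + 2))**2) = sqrt(199752 + (1 - 4 + 7)**2) = sqrt(199752 + 4**2) = sqrt(199752 + 16) = sqrt(199768) = 2*sqrt(49942)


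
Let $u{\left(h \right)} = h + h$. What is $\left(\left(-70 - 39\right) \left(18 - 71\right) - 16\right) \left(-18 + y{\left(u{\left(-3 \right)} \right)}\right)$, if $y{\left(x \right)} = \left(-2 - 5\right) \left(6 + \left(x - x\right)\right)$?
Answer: $-345660$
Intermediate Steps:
$u{\left(h \right)} = 2 h$
$y{\left(x \right)} = -42$ ($y{\left(x \right)} = - 7 \left(6 + 0\right) = \left(-7\right) 6 = -42$)
$\left(\left(-70 - 39\right) \left(18 - 71\right) - 16\right) \left(-18 + y{\left(u{\left(-3 \right)} \right)}\right) = \left(\left(-70 - 39\right) \left(18 - 71\right) - 16\right) \left(-18 - 42\right) = \left(\left(-109\right) \left(-53\right) - 16\right) \left(-60\right) = \left(5777 - 16\right) \left(-60\right) = 5761 \left(-60\right) = -345660$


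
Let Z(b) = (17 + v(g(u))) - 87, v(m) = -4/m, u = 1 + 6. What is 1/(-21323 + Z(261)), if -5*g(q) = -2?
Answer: -1/21403 ≈ -4.6722e-5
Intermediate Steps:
u = 7
g(q) = ⅖ (g(q) = -⅕*(-2) = ⅖)
Z(b) = -80 (Z(b) = (17 - 4/⅖) - 87 = (17 - 4*5/2) - 87 = (17 - 10) - 87 = 7 - 87 = -80)
1/(-21323 + Z(261)) = 1/(-21323 - 80) = 1/(-21403) = -1/21403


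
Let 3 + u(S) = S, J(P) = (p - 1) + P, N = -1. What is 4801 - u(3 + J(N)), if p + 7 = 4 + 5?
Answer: 4801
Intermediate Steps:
p = 2 (p = -7 + (4 + 5) = -7 + 9 = 2)
J(P) = 1 + P (J(P) = (2 - 1) + P = 1 + P)
u(S) = -3 + S
4801 - u(3 + J(N)) = 4801 - (-3 + (3 + (1 - 1))) = 4801 - (-3 + (3 + 0)) = 4801 - (-3 + 3) = 4801 - 1*0 = 4801 + 0 = 4801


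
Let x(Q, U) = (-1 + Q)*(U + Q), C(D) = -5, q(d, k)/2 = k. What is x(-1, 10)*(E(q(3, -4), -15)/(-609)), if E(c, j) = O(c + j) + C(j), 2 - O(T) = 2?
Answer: -30/203 ≈ -0.14778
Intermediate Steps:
O(T) = 0 (O(T) = 2 - 1*2 = 2 - 2 = 0)
q(d, k) = 2*k
E(c, j) = -5 (E(c, j) = 0 - 5 = -5)
x(Q, U) = (-1 + Q)*(Q + U)
x(-1, 10)*(E(q(3, -4), -15)/(-609)) = ((-1)² - 1*(-1) - 1*10 - 1*10)*(-5/(-609)) = (1 + 1 - 10 - 10)*(-5*(-1/609)) = -18*5/609 = -30/203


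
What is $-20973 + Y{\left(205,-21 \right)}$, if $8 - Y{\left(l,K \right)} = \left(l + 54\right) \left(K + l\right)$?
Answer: $-68621$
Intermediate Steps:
$Y{\left(l,K \right)} = 8 - \left(54 + l\right) \left(K + l\right)$ ($Y{\left(l,K \right)} = 8 - \left(l + 54\right) \left(K + l\right) = 8 - \left(54 + l\right) \left(K + l\right)$)
$-20973 + Y{\left(205,-21 \right)} = -20973 - \left(51953 - 4305\right) = -20973 + \left(8 - 42025 + 1134 - 11070 + 4305\right) = -20973 - 47648 = -68621$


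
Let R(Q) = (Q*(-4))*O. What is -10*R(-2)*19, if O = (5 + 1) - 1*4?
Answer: -3040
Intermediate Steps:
O = 2 (O = 6 - 4 = 2)
R(Q) = -8*Q (R(Q) = (Q*(-4))*2 = -4*Q*2 = -8*Q)
-10*R(-2)*19 = -(-80)*(-2)*19 = -10*16*19 = -160*19 = -3040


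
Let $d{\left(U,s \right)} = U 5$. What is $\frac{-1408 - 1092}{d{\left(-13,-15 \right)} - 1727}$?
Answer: $\frac{625}{448} \approx 1.3951$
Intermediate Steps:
$d{\left(U,s \right)} = 5 U$
$\frac{-1408 - 1092}{d{\left(-13,-15 \right)} - 1727} = \frac{-1408 - 1092}{5 \left(-13\right) - 1727} = - \frac{2500}{-65 - 1727} = - \frac{2500}{-1792} = \left(-2500\right) \left(- \frac{1}{1792}\right) = \frac{625}{448}$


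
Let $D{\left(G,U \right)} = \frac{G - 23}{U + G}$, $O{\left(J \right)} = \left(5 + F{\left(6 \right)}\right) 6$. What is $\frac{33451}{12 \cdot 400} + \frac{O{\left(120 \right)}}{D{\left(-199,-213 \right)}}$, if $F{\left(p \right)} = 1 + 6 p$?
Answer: $\frac{84296887}{177600} \approx 474.64$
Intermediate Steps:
$O{\left(J \right)} = 252$ ($O{\left(J \right)} = \left(5 + \left(1 + 6 \cdot 6\right)\right) 6 = \left(5 + \left(1 + 36\right)\right) 6 = \left(5 + 37\right) 6 = 42 \cdot 6 = 252$)
$D{\left(G,U \right)} = \frac{-23 + G}{G + U}$
$\frac{33451}{12 \cdot 400} + \frac{O{\left(120 \right)}}{D{\left(-199,-213 \right)}} = \frac{33451}{12 \cdot 400} + \frac{252}{\frac{1}{-199 - 213} \left(-23 - 199\right)} = \frac{33451}{4800} + \frac{252}{\frac{1}{-412} \left(-222\right)} = 33451 \cdot \frac{1}{4800} + \frac{252}{\left(- \frac{1}{412}\right) \left(-222\right)} = \frac{33451}{4800} + \frac{252}{\frac{111}{206}} = \frac{33451}{4800} + 252 \cdot \frac{206}{111} = \frac{33451}{4800} + \frac{17304}{37} = \frac{84296887}{177600}$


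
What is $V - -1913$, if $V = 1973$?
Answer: $3886$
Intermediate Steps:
$V - -1913 = 1973 - -1913 = 1973 + 1913 = 3886$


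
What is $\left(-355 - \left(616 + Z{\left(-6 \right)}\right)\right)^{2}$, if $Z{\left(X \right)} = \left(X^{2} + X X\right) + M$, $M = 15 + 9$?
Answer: $1138489$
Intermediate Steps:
$M = 24$
$Z{\left(X \right)} = 24 + 2 X^{2}$ ($Z{\left(X \right)} = \left(X^{2} + X X\right) + 24 = \left(X^{2} + X^{2}\right) + 24 = 2 X^{2} + 24 = 24 + 2 X^{2}$)
$\left(-355 - \left(616 + Z{\left(-6 \right)}\right)\right)^{2} = \left(-355 - \left(640 + 72\right)\right)^{2} = \left(-355 - 712\right)^{2} = \left(-1067\right)^{2} = 1138489$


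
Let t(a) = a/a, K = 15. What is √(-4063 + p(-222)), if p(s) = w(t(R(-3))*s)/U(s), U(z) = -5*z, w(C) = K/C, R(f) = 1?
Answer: I*√200240895/222 ≈ 63.742*I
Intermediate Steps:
t(a) = 1
w(C) = 15/C
p(s) = -3/s² (p(s) = (15/((1*s)))/((-5*s)) = (15/s)*(-1/(5*s)) = -3/s²)
√(-4063 + p(-222)) = √(-4063 - 3/(-222)²) = √(-4063 - 3*1/49284) = √(-4063 - 1/16428) = √(-66746965/16428) = I*√200240895/222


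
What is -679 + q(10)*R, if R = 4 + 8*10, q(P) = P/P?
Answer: -595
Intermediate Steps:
q(P) = 1
R = 84 (R = 4 + 80 = 84)
-679 + q(10)*R = -679 + 1*84 = -679 + 84 = -595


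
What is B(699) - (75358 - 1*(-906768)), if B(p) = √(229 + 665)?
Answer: -982126 + √894 ≈ -9.8210e+5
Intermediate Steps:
B(p) = √894
B(699) - (75358 - 1*(-906768)) = √894 - (75358 - 1*(-906768)) = √894 - (75358 + 906768) = √894 - 1*982126 = √894 - 982126 = -982126 + √894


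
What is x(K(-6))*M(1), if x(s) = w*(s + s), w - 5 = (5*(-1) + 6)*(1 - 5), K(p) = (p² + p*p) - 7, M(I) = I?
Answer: 130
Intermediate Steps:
K(p) = -7 + 2*p² (K(p) = (p² + p²) - 7 = 2*p² - 7 = -7 + 2*p²)
w = 1 (w = 5 + (5*(-1) + 6)*(1 - 5) = 5 + (-5 + 6)*(-4) = 5 + 1*(-4) = 5 - 4 = 1)
x(s) = 2*s (x(s) = 1*(s + s) = 1*(2*s) = 2*s)
x(K(-6))*M(1) = (2*(-7 + 2*(-6)²))*1 = (2*(-7 + 2*36))*1 = (2*(-7 + 72))*1 = (2*65)*1 = 130*1 = 130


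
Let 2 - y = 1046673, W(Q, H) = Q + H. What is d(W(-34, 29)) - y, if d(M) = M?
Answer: 1046666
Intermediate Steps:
W(Q, H) = H + Q
y = -1046671 (y = 2 - 1*1046673 = 2 - 1046673 = -1046671)
d(W(-34, 29)) - y = (29 - 34) - 1*(-1046671) = -5 + 1046671 = 1046666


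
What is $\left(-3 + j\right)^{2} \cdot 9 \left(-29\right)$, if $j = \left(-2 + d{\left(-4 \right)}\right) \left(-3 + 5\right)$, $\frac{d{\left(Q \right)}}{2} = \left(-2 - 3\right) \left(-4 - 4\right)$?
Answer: $-6109749$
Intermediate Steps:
$d{\left(Q \right)} = 80$ ($d{\left(Q \right)} = 2 \left(-2 - 3\right) \left(-4 - 4\right) = 2 \left(\left(-5\right) \left(-8\right)\right) = 2 \cdot 40 = 80$)
$j = 156$ ($j = \left(-2 + 80\right) \left(-3 + 5\right) = 78 \cdot 2 = 156$)
$\left(-3 + j\right)^{2} \cdot 9 \left(-29\right) = \left(-3 + 156\right)^{2} \cdot 9 \left(-29\right) = 153^{2} \cdot 9 \left(-29\right) = 23409 \cdot 9 \left(-29\right) = 210681 \left(-29\right) = -6109749$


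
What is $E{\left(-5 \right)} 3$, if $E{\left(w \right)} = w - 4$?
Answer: $-27$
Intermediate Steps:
$E{\left(w \right)} = -4 + w$ ($E{\left(w \right)} = w - 4 = -4 + w$)
$E{\left(-5 \right)} 3 = \left(-4 - 5\right) 3 = \left(-9\right) 3 = -27$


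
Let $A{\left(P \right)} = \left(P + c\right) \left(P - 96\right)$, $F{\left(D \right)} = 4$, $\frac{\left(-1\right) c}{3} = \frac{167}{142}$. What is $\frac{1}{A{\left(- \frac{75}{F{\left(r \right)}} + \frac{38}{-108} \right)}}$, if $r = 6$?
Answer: $\frac{828144}{2157114137} \approx 0.00038391$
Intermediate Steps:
$c = - \frac{501}{142}$ ($c = - 3 \cdot \frac{167}{142} = - 3 \cdot 167 \cdot \frac{1}{142} = \left(-3\right) \frac{167}{142} = - \frac{501}{142} \approx -3.5282$)
$A{\left(P \right)} = \left(-96 + P\right) \left(- \frac{501}{142} + P\right)$ ($A{\left(P \right)} = \left(P - \frac{501}{142}\right) \left(P - 96\right) = \left(- \frac{501}{142} + P\right) \left(-96 + P\right) = \left(-96 + P\right) \left(- \frac{501}{142} + P\right)$)
$\frac{1}{A{\left(- \frac{75}{F{\left(r \right)}} + \frac{38}{-108} \right)}} = \frac{1}{\frac{24048}{71} + \left(- \frac{75}{4} + \frac{38}{-108}\right)^{2} - \frac{14133 \left(- \frac{75}{4} + \frac{38}{-108}\right)}{142}} = \frac{1}{\frac{24048}{71} + \left(\left(-75\right) \frac{1}{4} + 38 \left(- \frac{1}{108}\right)\right)^{2} - \frac{14133 \left(\left(-75\right) \frac{1}{4} + 38 \left(- \frac{1}{108}\right)\right)}{142}} = \frac{1}{\frac{24048}{71} + \left(- \frac{75}{4} - \frac{19}{54}\right)^{2} - \frac{14133 \left(- \frac{75}{4} - \frac{19}{54}\right)}{142}} = \frac{1}{\frac{24048}{71} + \left(- \frac{2063}{108}\right)^{2} - - \frac{9718793}{5112}} = \frac{1}{\frac{24048}{71} + \frac{4255969}{11664} + \frac{9718793}{5112}} = \frac{1}{\frac{2157114137}{828144}} = \frac{828144}{2157114137}$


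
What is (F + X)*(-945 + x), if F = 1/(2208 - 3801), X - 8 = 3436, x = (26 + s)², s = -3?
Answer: -2282297056/1593 ≈ -1.4327e+6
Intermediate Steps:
x = 529 (x = (26 - 3)² = 23² = 529)
X = 3444 (X = 8 + 3436 = 3444)
F = -1/1593 (F = 1/(-1593) = -1/1593 ≈ -0.00062775)
(F + X)*(-945 + x) = (-1/1593 + 3444)*(-945 + 529) = (5486291/1593)*(-416) = -2282297056/1593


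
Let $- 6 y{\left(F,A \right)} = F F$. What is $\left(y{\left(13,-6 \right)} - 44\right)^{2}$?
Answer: $\frac{187489}{36} \approx 5208.0$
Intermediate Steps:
$y{\left(F,A \right)} = - \frac{F^{2}}{6}$ ($y{\left(F,A \right)} = - \frac{F F}{6} = - \frac{F^{2}}{6}$)
$\left(y{\left(13,-6 \right)} - 44\right)^{2} = \left(- \frac{13^{2}}{6} - 44\right)^{2} = \left(\left(- \frac{1}{6}\right) 169 - 44\right)^{2} = \left(- \frac{169}{6} - 44\right)^{2} = \left(- \frac{433}{6}\right)^{2} = \frac{187489}{36}$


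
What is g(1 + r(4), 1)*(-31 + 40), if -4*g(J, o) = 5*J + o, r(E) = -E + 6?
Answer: -36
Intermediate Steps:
r(E) = 6 - E
g(J, o) = -5*J/4 - o/4 (g(J, o) = -(5*J + o)/4 = -(o + 5*J)/4 = -5*J/4 - o/4)
g(1 + r(4), 1)*(-31 + 40) = (-5*(1 + (6 - 1*4))/4 - ¼*1)*(-31 + 40) = (-5*(1 + (6 - 4))/4 - ¼)*9 = (-5*(1 + 2)/4 - ¼)*9 = (-5/4*3 - ¼)*9 = (-15/4 - ¼)*9 = -4*9 = -36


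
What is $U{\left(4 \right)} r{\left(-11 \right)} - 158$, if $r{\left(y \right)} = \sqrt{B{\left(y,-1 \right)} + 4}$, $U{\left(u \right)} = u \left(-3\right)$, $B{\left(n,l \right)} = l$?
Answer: $-158 - 12 \sqrt{3} \approx -178.78$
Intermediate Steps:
$U{\left(u \right)} = - 3 u$
$r{\left(y \right)} = \sqrt{3}$ ($r{\left(y \right)} = \sqrt{-1 + 4} = \sqrt{3}$)
$U{\left(4 \right)} r{\left(-11 \right)} - 158 = \left(-3\right) 4 \sqrt{3} - 158 = - 12 \sqrt{3} - 158 = -158 - 12 \sqrt{3}$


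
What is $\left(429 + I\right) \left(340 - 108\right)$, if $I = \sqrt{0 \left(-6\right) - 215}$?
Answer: $99528 + 232 i \sqrt{215} \approx 99528.0 + 3401.8 i$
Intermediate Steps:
$I = i \sqrt{215}$ ($I = \sqrt{0 - 215} = \sqrt{-215} = i \sqrt{215} \approx 14.663 i$)
$\left(429 + I\right) \left(340 - 108\right) = \left(429 + i \sqrt{215}\right) \left(340 - 108\right) = \left(429 + i \sqrt{215}\right) 232 = 99528 + 232 i \sqrt{215}$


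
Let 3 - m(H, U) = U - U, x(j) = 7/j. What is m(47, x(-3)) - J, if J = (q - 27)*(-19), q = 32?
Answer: 98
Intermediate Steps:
J = -95 (J = (32 - 27)*(-19) = 5*(-19) = -95)
m(H, U) = 3 (m(H, U) = 3 - (U - U) = 3 - 1*0 = 3 + 0 = 3)
m(47, x(-3)) - J = 3 - 1*(-95) = 3 + 95 = 98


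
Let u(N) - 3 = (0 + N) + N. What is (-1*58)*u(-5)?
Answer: 406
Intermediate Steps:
u(N) = 3 + 2*N (u(N) = 3 + ((0 + N) + N) = 3 + (N + N) = 3 + 2*N)
(-1*58)*u(-5) = (-1*58)*(3 + 2*(-5)) = -58*(3 - 10) = -58*(-7) = 406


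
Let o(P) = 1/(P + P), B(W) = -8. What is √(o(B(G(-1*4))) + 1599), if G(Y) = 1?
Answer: √25583/4 ≈ 39.987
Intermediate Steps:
o(P) = 1/(2*P)
√(o(B(G(-1*4))) + 1599) = √((½)/(-8) + 1599) = √((½)*(-⅛) + 1599) = √(-1/16 + 1599) = √(25583/16) = √25583/4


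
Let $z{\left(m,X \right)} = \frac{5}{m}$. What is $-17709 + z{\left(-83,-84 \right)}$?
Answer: $- \frac{1469852}{83} \approx -17709.0$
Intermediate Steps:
$-17709 + z{\left(-83,-84 \right)} = -17709 + \frac{5}{-83} = -17709 + 5 \left(- \frac{1}{83}\right) = -17709 - \frac{5}{83} = - \frac{1469852}{83}$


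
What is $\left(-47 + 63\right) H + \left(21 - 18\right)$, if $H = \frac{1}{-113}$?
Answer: $\frac{323}{113} \approx 2.8584$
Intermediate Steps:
$H = - \frac{1}{113} \approx -0.0088496$
$\left(-47 + 63\right) H + \left(21 - 18\right) = \left(-47 + 63\right) \left(- \frac{1}{113}\right) + \left(21 - 18\right) = 16 \left(- \frac{1}{113}\right) + 3 = - \frac{16}{113} + 3 = \frac{323}{113}$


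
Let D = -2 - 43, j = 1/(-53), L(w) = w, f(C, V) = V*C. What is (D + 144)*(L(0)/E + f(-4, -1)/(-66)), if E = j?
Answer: -6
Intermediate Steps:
f(C, V) = C*V
j = -1/53 ≈ -0.018868
E = -1/53 ≈ -0.018868
D = -45
(D + 144)*(L(0)/E + f(-4, -1)/(-66)) = (-45 + 144)*(0/(-1/53) - 4*(-1)/(-66)) = 99*(0*(-53) + 4*(-1/66)) = 99*(0 - 2/33) = 99*(-2/33) = -6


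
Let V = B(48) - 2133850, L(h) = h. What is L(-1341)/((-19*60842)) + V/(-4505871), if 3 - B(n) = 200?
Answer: 824332145639/1736259288086 ≈ 0.47477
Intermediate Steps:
B(n) = -197 (B(n) = 3 - 1*200 = 3 - 200 = -197)
V = -2134047 (V = -197 - 2133850 = -2134047)
L(-1341)/((-19*60842)) + V/(-4505871) = -1341/((-19*60842)) - 2134047/(-4505871) = -1341/(-1155998) - 2134047*(-1/4505871) = -1341*(-1/1155998) + 711349/1501957 = 1341/1155998 + 711349/1501957 = 824332145639/1736259288086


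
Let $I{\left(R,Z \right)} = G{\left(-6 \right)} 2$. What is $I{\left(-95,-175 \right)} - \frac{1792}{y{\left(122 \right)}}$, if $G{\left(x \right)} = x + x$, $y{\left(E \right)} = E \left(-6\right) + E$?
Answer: $- \frac{6424}{305} \approx -21.062$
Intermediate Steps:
$y{\left(E \right)} = - 5 E$ ($y{\left(E \right)} = - 6 E + E = - 5 E$)
$G{\left(x \right)} = 2 x$
$I{\left(R,Z \right)} = -24$ ($I{\left(R,Z \right)} = 2 \left(-6\right) 2 = \left(-12\right) 2 = -24$)
$I{\left(-95,-175 \right)} - \frac{1792}{y{\left(122 \right)}} = -24 - \frac{1792}{\left(-5\right) 122} = -24 - \frac{1792}{-610} = -24 - - \frac{896}{305} = -24 + \frac{896}{305} = - \frac{6424}{305}$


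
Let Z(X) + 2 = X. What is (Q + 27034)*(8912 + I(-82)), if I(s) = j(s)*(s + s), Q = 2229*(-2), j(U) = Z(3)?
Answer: 197494848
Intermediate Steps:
Z(X) = -2 + X
j(U) = 1 (j(U) = -2 + 3 = 1)
Q = -4458
I(s) = 2*s (I(s) = 1*(s + s) = 1*(2*s) = 2*s)
(Q + 27034)*(8912 + I(-82)) = (-4458 + 27034)*(8912 + 2*(-82)) = 22576*(8912 - 164) = 22576*8748 = 197494848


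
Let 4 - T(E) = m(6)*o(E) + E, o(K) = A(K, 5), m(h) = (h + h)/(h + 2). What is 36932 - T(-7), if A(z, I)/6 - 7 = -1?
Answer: 36975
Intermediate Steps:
A(z, I) = 36 (A(z, I) = 42 + 6*(-1) = 42 - 6 = 36)
m(h) = 2*h/(2 + h) (m(h) = (2*h)/(2 + h) = 2*h/(2 + h))
o(K) = 36
T(E) = -50 - E (T(E) = 4 - ((2*6/(2 + 6))*36 + E) = 4 - ((2*6/8)*36 + E) = 4 - ((2*6*(⅛))*36 + E) = 4 - ((3/2)*36 + E) = 4 - (54 + E) = 4 + (-54 - E) = -50 - E)
36932 - T(-7) = 36932 - (-50 - 1*(-7)) = 36932 - (-50 + 7) = 36932 - 1*(-43) = 36932 + 43 = 36975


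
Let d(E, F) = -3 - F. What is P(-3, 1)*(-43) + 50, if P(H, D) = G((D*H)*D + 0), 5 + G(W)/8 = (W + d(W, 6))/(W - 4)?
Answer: 8262/7 ≈ 1180.3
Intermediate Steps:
G(W) = -40 + 8*(-9 + W)/(-4 + W) (G(W) = -40 + 8*((W + (-3 - 1*6))/(W - 4)) = -40 + 8*((W + (-3 - 6))/(-4 + W)) = -40 + 8*((W - 9)/(-4 + W)) = -40 + 8*((-9 + W)/(-4 + W)) = -40 + 8*(-9 + W)/(-4 + W))
P(H, D) = 8*(11 - 4*H*D**2)/(-4 + H*D**2) (P(H, D) = 8*(11 - 4*((D*H)*D + 0))/(-4 + ((D*H)*D + 0)) = 8*(11 - 4*(H*D**2 + 0))/(-4 + (H*D**2 + 0)) = 8*(11 - 4*H*D**2)/(-4 + H*D**2))
P(-3, 1)*(-43) + 50 = (8*(11 - 4*(-3)*1**2)/(-4 - 3*1**2))*(-43) + 50 = (8*(11 - 4*(-3)*1)/(-4 - 3*1))*(-43) + 50 = (8*(11 + 12)/(-4 - 3))*(-43) + 50 = (8*23/(-7))*(-43) + 50 = (8*(-1/7)*23)*(-43) + 50 = -184/7*(-43) + 50 = 7912/7 + 50 = 8262/7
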